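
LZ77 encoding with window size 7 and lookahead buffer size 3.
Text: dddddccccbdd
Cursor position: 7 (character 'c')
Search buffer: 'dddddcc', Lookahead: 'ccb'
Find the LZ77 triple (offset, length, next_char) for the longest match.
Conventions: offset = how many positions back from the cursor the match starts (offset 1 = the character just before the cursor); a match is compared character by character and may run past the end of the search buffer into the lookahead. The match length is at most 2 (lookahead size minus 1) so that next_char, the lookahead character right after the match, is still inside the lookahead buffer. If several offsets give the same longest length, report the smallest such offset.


Try each offset into the search buffer:
  offset=1 (pos 6, char 'c'): match length 2
  offset=2 (pos 5, char 'c'): match length 2
  offset=3 (pos 4, char 'd'): match length 0
  offset=4 (pos 3, char 'd'): match length 0
  offset=5 (pos 2, char 'd'): match length 0
  offset=6 (pos 1, char 'd'): match length 0
  offset=7 (pos 0, char 'd'): match length 0
Longest match has length 2, found at offsets 1, 2; take the smallest, offset 1.
next_char = character at position 7 + 2 = 9 -> 'b'

Best match: offset=1, length=2 (matching 'cc' starting at position 6)
LZ77 triple: (1, 2, 'b')


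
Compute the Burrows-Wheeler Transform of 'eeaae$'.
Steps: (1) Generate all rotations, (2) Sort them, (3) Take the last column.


Rotations (sorted):
  0: $eeaae -> last char: e
  1: aae$ee -> last char: e
  2: ae$eea -> last char: a
  3: e$eeaa -> last char: a
  4: eaae$e -> last char: e
  5: eeaae$ -> last char: $


BWT = eeaae$


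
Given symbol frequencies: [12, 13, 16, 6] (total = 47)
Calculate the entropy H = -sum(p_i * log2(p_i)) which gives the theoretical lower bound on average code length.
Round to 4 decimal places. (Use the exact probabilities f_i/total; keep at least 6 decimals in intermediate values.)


Per-symbol terms -p_i * log2(p_i) with p_i = f_i/47:
  p = 12/47 = 0.255319: log2(p) = -1.969626, -p*log2(p) = 0.502883
  p = 13/47 = 0.276596: log2(p) = -1.854149, -p*log2(p) = 0.512850
  p = 16/47 = 0.340426: log2(p) = -1.554589, -p*log2(p) = 0.529222
  p = 6/47 = 0.127660: log2(p) = -2.969626, -p*log2(p) = 0.379101
H = 0.502883 + 0.512850 + 0.529222 + 0.379101 = 1.924056

H = 1.9241 bits/symbol


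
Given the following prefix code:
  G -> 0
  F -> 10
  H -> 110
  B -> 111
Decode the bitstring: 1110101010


Decoding step by step:
Bits 111 -> B
Bits 0 -> G
Bits 10 -> F
Bits 10 -> F
Bits 10 -> F


Decoded message: BGFFF


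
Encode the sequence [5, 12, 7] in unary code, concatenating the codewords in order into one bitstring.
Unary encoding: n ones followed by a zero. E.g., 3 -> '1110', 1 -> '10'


Encode each number as n ones followed by a terminating 0:
  5 -> 111110 (6 bits)
  12 -> 1111111111110 (13 bits)
  7 -> 11111110 (8 bits)
Total length = 6 + 13 + 8 = 27 bits.

Unary([5, 12, 7]) = 111110111111111111011111110 (27 bits)


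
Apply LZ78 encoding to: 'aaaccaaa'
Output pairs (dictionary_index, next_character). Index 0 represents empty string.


LZ78 encoding steps:
Dictionary: {0: ''}
Step 1: w='' (idx 0), next='a' -> output (0, 'a'), add 'a' as idx 1
Step 2: w='a' (idx 1), next='a' -> output (1, 'a'), add 'aa' as idx 2
Step 3: w='' (idx 0), next='c' -> output (0, 'c'), add 'c' as idx 3
Step 4: w='c' (idx 3), next='a' -> output (3, 'a'), add 'ca' as idx 4
Step 5: w='aa' (idx 2), end of input -> output (2, '')


Encoded: [(0, 'a'), (1, 'a'), (0, 'c'), (3, 'a'), (2, '')]


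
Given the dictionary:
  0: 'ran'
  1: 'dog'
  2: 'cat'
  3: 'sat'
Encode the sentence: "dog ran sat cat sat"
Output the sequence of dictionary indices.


Look up each word in the dictionary:
  'dog' -> 1
  'ran' -> 0
  'sat' -> 3
  'cat' -> 2
  'sat' -> 3

Encoded: [1, 0, 3, 2, 3]


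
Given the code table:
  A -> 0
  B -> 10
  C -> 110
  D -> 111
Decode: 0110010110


Decoding:
0 -> A
110 -> C
0 -> A
10 -> B
110 -> C


Result: ACABC


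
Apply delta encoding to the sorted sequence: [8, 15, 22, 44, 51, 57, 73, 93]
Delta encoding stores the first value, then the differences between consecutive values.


First value: 8
Deltas:
  15 - 8 = 7
  22 - 15 = 7
  44 - 22 = 22
  51 - 44 = 7
  57 - 51 = 6
  73 - 57 = 16
  93 - 73 = 20


Delta encoded: [8, 7, 7, 22, 7, 6, 16, 20]


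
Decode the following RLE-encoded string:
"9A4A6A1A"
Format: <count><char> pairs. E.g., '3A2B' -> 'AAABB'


Expanding each <count><char> pair:
  9A -> 'AAAAAAAAA'
  4A -> 'AAAA'
  6A -> 'AAAAAA'
  1A -> 'A'

Decoded = AAAAAAAAAAAAAAAAAAAA


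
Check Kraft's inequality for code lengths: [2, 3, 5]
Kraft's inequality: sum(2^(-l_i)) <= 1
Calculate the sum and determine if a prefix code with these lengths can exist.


Sum = 2^(-2) + 2^(-3) + 2^(-5)
    = 0.25 + 0.125 + 0.03125
    = 13/32 = 0.40625
Since 0.40625 <= 1, Kraft's inequality IS satisfied.
A prefix code with these lengths CAN exist.

Kraft sum = 0.40625. Satisfied.


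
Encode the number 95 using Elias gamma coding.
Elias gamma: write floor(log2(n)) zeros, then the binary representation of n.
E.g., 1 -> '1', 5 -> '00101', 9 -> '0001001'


num_bits = floor(log2(95)) + 1 = 7
leading_zeros = num_bits - 1 = 6
binary(95) = 1011111

Elias gamma(95) = '000000' + '1011111' = 0000001011111 (13 bits)


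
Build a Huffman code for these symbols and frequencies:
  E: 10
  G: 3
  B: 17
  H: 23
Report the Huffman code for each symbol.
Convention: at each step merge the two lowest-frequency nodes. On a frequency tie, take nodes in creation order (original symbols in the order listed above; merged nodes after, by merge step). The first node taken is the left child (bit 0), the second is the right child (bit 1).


Huffman tree construction:
Step 1: Merge G(3) + E(10) = 13
Step 2: Merge (G+E)(13) + B(17) = 30
Step 3: Merge H(23) + ((G+E)+B)(30) = 53
Read each symbol's code off the tree from the root (left child = 0, right child = 1).

Codes:
  E: 101 (length 3)
  G: 100 (length 3)
  B: 11 (length 2)
  H: 0 (length 1)
Average code length: 96/53 = 1.8113 bits/symbol


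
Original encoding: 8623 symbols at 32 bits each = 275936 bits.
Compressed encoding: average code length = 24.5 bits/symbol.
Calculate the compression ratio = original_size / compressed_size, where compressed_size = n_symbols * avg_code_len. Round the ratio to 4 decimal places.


original_size = n_symbols * orig_bits = 8623 * 32 = 275936 bits
compressed_size = n_symbols * avg_code_len = 8623 * 24.5 = 211263.5 bits
ratio = original_size / compressed_size = 275936 / 211263.5 = 1.3061

Compression ratio = 1.3061


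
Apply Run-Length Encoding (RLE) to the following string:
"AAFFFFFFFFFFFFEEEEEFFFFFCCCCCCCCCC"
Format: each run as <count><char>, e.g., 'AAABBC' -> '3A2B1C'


Scanning runs left to right:
  i=0: run of 'A' x 2 -> '2A'
  i=2: run of 'F' x 12 -> '12F'
  i=14: run of 'E' x 5 -> '5E'
  i=19: run of 'F' x 5 -> '5F'
  i=24: run of 'C' x 10 -> '10C'

RLE = 2A12F5E5F10C


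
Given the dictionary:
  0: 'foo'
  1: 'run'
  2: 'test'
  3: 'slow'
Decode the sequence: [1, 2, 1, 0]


Look up each index in the dictionary:
  1 -> 'run'
  2 -> 'test'
  1 -> 'run'
  0 -> 'foo'

Decoded: "run test run foo"


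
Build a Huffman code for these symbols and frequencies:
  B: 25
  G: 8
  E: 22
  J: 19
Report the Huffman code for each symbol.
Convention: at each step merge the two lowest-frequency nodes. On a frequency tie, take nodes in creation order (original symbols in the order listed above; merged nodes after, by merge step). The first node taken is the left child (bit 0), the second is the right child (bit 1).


Huffman tree construction:
Step 1: Merge G(8) + J(19) = 27
Step 2: Merge E(22) + B(25) = 47
Step 3: Merge (G+J)(27) + (E+B)(47) = 74
Read each symbol's code off the tree from the root (left child = 0, right child = 1).

Codes:
  B: 11 (length 2)
  G: 00 (length 2)
  E: 10 (length 2)
  J: 01 (length 2)
Average code length: 148/74 = 2.0000 bits/symbol


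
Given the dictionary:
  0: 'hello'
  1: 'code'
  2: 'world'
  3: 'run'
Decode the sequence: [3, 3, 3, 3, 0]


Look up each index in the dictionary:
  3 -> 'run'
  3 -> 'run'
  3 -> 'run'
  3 -> 'run'
  0 -> 'hello'

Decoded: "run run run run hello"


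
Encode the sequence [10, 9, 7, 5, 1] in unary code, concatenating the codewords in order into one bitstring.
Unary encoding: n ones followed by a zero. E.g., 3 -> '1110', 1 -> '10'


Encode each number as n ones followed by a terminating 0:
  10 -> 11111111110 (11 bits)
  9 -> 1111111110 (10 bits)
  7 -> 11111110 (8 bits)
  5 -> 111110 (6 bits)
  1 -> 10 (2 bits)
Total length = 11 + 10 + 8 + 6 + 2 = 37 bits.

Unary([10, 9, 7, 5, 1]) = 1111111111011111111101111111011111010 (37 bits)


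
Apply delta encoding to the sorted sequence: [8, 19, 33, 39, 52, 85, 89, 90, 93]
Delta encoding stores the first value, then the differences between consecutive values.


First value: 8
Deltas:
  19 - 8 = 11
  33 - 19 = 14
  39 - 33 = 6
  52 - 39 = 13
  85 - 52 = 33
  89 - 85 = 4
  90 - 89 = 1
  93 - 90 = 3


Delta encoded: [8, 11, 14, 6, 13, 33, 4, 1, 3]


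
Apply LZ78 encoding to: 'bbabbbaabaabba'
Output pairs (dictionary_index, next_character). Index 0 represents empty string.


LZ78 encoding steps:
Dictionary: {0: ''}
Step 1: w='' (idx 0), next='b' -> output (0, 'b'), add 'b' as idx 1
Step 2: w='b' (idx 1), next='a' -> output (1, 'a'), add 'ba' as idx 2
Step 3: w='b' (idx 1), next='b' -> output (1, 'b'), add 'bb' as idx 3
Step 4: w='ba' (idx 2), next='a' -> output (2, 'a'), add 'baa' as idx 4
Step 5: w='baa' (idx 4), next='b' -> output (4, 'b'), add 'baab' as idx 5
Step 6: w='ba' (idx 2), end of input -> output (2, '')


Encoded: [(0, 'b'), (1, 'a'), (1, 'b'), (2, 'a'), (4, 'b'), (2, '')]


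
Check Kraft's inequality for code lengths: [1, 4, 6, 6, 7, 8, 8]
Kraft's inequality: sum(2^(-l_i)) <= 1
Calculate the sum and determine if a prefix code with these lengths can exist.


Sum = 2^(-1) + 2^(-4) + 2^(-6) + 2^(-6) + 2^(-7) + 2^(-8) + 2^(-8)
    = 0.5 + 0.0625 + 0.015625 + 0.015625 + 0.0078125 + 0.00390625 + 0.00390625
    = 156/256 = 0.609375
Since 0.609375 <= 1, Kraft's inequality IS satisfied.
A prefix code with these lengths CAN exist.

Kraft sum = 0.609375. Satisfied.


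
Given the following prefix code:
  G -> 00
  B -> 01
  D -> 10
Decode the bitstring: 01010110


Decoding step by step:
Bits 01 -> B
Bits 01 -> B
Bits 01 -> B
Bits 10 -> D


Decoded message: BBBD


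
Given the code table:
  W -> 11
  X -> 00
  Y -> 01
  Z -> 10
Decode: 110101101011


Decoding:
11 -> W
01 -> Y
01 -> Y
10 -> Z
10 -> Z
11 -> W


Result: WYYZZW


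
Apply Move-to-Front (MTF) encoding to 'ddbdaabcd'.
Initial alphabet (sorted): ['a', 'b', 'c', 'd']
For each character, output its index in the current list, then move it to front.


MTF encoding:
'd': index 3 in ['a', 'b', 'c', 'd'] -> ['d', 'a', 'b', 'c']
'd': index 0 in ['d', 'a', 'b', 'c'] -> ['d', 'a', 'b', 'c']
'b': index 2 in ['d', 'a', 'b', 'c'] -> ['b', 'd', 'a', 'c']
'd': index 1 in ['b', 'd', 'a', 'c'] -> ['d', 'b', 'a', 'c']
'a': index 2 in ['d', 'b', 'a', 'c'] -> ['a', 'd', 'b', 'c']
'a': index 0 in ['a', 'd', 'b', 'c'] -> ['a', 'd', 'b', 'c']
'b': index 2 in ['a', 'd', 'b', 'c'] -> ['b', 'a', 'd', 'c']
'c': index 3 in ['b', 'a', 'd', 'c'] -> ['c', 'b', 'a', 'd']
'd': index 3 in ['c', 'b', 'a', 'd'] -> ['d', 'c', 'b', 'a']


Output: [3, 0, 2, 1, 2, 0, 2, 3, 3]


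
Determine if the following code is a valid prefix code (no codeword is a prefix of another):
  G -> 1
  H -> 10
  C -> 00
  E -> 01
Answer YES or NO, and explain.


Checking each pair (does one codeword prefix another?):
  G='1' vs H='10': prefix -- VIOLATION

NO -- this is NOT a valid prefix code. G (1) is a prefix of H (10).


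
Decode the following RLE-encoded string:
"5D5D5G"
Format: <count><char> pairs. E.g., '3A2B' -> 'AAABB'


Expanding each <count><char> pair:
  5D -> 'DDDDD'
  5D -> 'DDDDD'
  5G -> 'GGGGG'

Decoded = DDDDDDDDDDGGGGG


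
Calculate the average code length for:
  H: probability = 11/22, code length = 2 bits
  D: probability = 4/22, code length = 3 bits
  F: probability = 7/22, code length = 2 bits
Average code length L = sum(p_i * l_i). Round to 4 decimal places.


Weighted contributions p_i * l_i:
  H: (11/22) * 2 = 22/22
  D: (4/22) * 3 = 12/22
  F: (7/22) * 2 = 14/22
Sum = (22 + 12 + 14)/22 = 48/22

L = 48/22 = 2.1818 bits/symbol


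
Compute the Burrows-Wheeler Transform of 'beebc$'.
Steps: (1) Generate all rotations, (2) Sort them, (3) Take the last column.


Rotations (sorted):
  0: $beebc -> last char: c
  1: bc$bee -> last char: e
  2: beebc$ -> last char: $
  3: c$beeb -> last char: b
  4: ebc$be -> last char: e
  5: eebc$b -> last char: b


BWT = ce$beb


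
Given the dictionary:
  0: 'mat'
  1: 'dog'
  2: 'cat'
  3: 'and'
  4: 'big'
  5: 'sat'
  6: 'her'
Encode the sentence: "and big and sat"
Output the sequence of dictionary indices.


Look up each word in the dictionary:
  'and' -> 3
  'big' -> 4
  'and' -> 3
  'sat' -> 5

Encoded: [3, 4, 3, 5]


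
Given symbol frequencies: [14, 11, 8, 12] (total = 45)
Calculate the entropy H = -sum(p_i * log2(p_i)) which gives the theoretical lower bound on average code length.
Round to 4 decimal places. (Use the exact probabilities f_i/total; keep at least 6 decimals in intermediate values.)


Per-symbol terms -p_i * log2(p_i) with p_i = f_i/45:
  p = 14/45 = 0.311111: log2(p) = -1.684498, -p*log2(p) = 0.524066
  p = 11/45 = 0.244444: log2(p) = -2.032421, -p*log2(p) = 0.496814
  p = 8/45 = 0.177778: log2(p) = -2.491853, -p*log2(p) = 0.442996
  p = 12/45 = 0.266667: log2(p) = -1.906891, -p*log2(p) = 0.508504
H = 0.524066 + 0.496814 + 0.442996 + 0.508504 = 1.972380

H = 1.9724 bits/symbol


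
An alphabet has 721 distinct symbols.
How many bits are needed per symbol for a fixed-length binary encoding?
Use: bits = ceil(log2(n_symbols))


log2(721) = 9.4939
Bracket: 2^9 = 512 < 721 <= 2^10 = 1024
So ceil(log2(721)) = 10

bits = ceil(log2(721)) = ceil(9.4939) = 10 bits


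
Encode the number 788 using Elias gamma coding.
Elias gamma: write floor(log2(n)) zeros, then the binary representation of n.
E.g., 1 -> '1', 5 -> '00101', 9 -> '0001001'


num_bits = floor(log2(788)) + 1 = 10
leading_zeros = num_bits - 1 = 9
binary(788) = 1100010100

Elias gamma(788) = '000000000' + '1100010100' = 0000000001100010100 (19 bits)


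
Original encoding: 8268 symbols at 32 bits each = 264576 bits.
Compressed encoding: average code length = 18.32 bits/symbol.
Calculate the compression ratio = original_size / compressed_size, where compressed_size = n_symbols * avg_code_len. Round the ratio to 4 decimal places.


original_size = n_symbols * orig_bits = 8268 * 32 = 264576 bits
compressed_size = n_symbols * avg_code_len = 8268 * 18.32 = 151469.76 bits
ratio = original_size / compressed_size = 264576 / 151469.76 = 1.7467

Compression ratio = 1.7467


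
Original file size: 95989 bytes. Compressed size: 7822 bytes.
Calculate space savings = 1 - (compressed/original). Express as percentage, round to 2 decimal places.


ratio = compressed/original = 7822/95989 = 0.081489
savings = 1 - ratio = 1 - 0.081489 = 0.918511
as a percentage: 0.918511 * 100 = 91.85%

Space savings = 1 - 7822/95989 = 91.85%


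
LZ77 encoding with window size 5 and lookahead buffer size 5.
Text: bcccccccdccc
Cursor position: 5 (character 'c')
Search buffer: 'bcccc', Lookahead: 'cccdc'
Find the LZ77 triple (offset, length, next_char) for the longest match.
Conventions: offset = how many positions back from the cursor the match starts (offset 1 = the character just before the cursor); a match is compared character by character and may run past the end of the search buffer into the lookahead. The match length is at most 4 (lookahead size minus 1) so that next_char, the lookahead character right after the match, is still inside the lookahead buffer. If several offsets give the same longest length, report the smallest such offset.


Try each offset into the search buffer:
  offset=1 (pos 4, char 'c'): match length 3
  offset=2 (pos 3, char 'c'): match length 3
  offset=3 (pos 2, char 'c'): match length 3
  offset=4 (pos 1, char 'c'): match length 3
  offset=5 (pos 0, char 'b'): match length 0
Longest match has length 3, found at offsets 1, 2, 3, 4; take the smallest, offset 1.
next_char = character at position 5 + 3 = 8 -> 'd'

Best match: offset=1, length=3 (matching 'ccc' starting at position 4)
LZ77 triple: (1, 3, 'd')


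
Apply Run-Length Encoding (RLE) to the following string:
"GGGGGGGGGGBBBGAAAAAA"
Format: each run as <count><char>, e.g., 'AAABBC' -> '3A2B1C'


Scanning runs left to right:
  i=0: run of 'G' x 10 -> '10G'
  i=10: run of 'B' x 3 -> '3B'
  i=13: run of 'G' x 1 -> '1G'
  i=14: run of 'A' x 6 -> '6A'

RLE = 10G3B1G6A


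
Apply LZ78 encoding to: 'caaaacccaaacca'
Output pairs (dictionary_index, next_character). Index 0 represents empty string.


LZ78 encoding steps:
Dictionary: {0: ''}
Step 1: w='' (idx 0), next='c' -> output (0, 'c'), add 'c' as idx 1
Step 2: w='' (idx 0), next='a' -> output (0, 'a'), add 'a' as idx 2
Step 3: w='a' (idx 2), next='a' -> output (2, 'a'), add 'aa' as idx 3
Step 4: w='a' (idx 2), next='c' -> output (2, 'c'), add 'ac' as idx 4
Step 5: w='c' (idx 1), next='c' -> output (1, 'c'), add 'cc' as idx 5
Step 6: w='aa' (idx 3), next='a' -> output (3, 'a'), add 'aaa' as idx 6
Step 7: w='cc' (idx 5), next='a' -> output (5, 'a'), add 'cca' as idx 7


Encoded: [(0, 'c'), (0, 'a'), (2, 'a'), (2, 'c'), (1, 'c'), (3, 'a'), (5, 'a')]


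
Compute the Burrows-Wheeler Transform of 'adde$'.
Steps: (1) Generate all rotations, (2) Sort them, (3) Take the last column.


Rotations (sorted):
  0: $adde -> last char: e
  1: adde$ -> last char: $
  2: dde$a -> last char: a
  3: de$ad -> last char: d
  4: e$add -> last char: d


BWT = e$add


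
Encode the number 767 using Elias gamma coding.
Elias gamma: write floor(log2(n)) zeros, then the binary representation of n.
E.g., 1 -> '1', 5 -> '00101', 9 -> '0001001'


num_bits = floor(log2(767)) + 1 = 10
leading_zeros = num_bits - 1 = 9
binary(767) = 1011111111

Elias gamma(767) = '000000000' + '1011111111' = 0000000001011111111 (19 bits)


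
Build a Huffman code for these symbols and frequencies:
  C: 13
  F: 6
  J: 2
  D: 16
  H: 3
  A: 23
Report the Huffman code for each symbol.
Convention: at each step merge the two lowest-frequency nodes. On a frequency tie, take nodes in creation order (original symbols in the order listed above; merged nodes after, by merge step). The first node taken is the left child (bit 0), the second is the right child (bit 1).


Huffman tree construction:
Step 1: Merge J(2) + H(3) = 5
Step 2: Merge (J+H)(5) + F(6) = 11
Step 3: Merge ((J+H)+F)(11) + C(13) = 24
Step 4: Merge D(16) + A(23) = 39
Step 5: Merge (((J+H)+F)+C)(24) + (D+A)(39) = 63
Read each symbol's code off the tree from the root (left child = 0, right child = 1).

Codes:
  C: 01 (length 2)
  F: 001 (length 3)
  J: 0000 (length 4)
  D: 10 (length 2)
  H: 0001 (length 4)
  A: 11 (length 2)
Average code length: 142/63 = 2.2540 bits/symbol


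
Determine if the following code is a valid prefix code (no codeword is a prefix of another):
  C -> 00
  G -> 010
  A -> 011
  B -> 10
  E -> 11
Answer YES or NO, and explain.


Checking each pair (does one codeword prefix another?):
  C='00' vs G='010': no prefix
  C='00' vs A='011': no prefix
  C='00' vs B='10': no prefix
  C='00' vs E='11': no prefix
  G='010' vs C='00': no prefix
  G='010' vs A='011': no prefix
  G='010' vs B='10': no prefix
  G='010' vs E='11': no prefix
  A='011' vs C='00': no prefix
  A='011' vs G='010': no prefix
  A='011' vs B='10': no prefix
  A='011' vs E='11': no prefix
  B='10' vs C='00': no prefix
  B='10' vs G='010': no prefix
  B='10' vs A='011': no prefix
  B='10' vs E='11': no prefix
  E='11' vs C='00': no prefix
  E='11' vs G='010': no prefix
  E='11' vs A='011': no prefix
  E='11' vs B='10': no prefix
No violation found over all pairs.

YES -- this is a valid prefix code. No codeword is a prefix of any other codeword.


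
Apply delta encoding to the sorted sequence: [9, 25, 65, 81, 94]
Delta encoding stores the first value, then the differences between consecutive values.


First value: 9
Deltas:
  25 - 9 = 16
  65 - 25 = 40
  81 - 65 = 16
  94 - 81 = 13


Delta encoded: [9, 16, 40, 16, 13]


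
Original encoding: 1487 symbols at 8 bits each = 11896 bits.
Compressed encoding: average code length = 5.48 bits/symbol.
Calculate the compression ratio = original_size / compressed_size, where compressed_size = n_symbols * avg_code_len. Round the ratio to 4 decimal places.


original_size = n_symbols * orig_bits = 1487 * 8 = 11896 bits
compressed_size = n_symbols * avg_code_len = 1487 * 5.48 = 8148.76 bits
ratio = original_size / compressed_size = 11896 / 8148.76 = 1.4599

Compression ratio = 1.4599


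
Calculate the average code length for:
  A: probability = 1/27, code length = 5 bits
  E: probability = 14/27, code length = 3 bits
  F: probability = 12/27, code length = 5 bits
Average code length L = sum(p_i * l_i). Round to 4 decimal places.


Weighted contributions p_i * l_i:
  A: (1/27) * 5 = 5/27
  E: (14/27) * 3 = 42/27
  F: (12/27) * 5 = 60/27
Sum = (5 + 42 + 60)/27 = 107/27

L = 107/27 = 3.9630 bits/symbol


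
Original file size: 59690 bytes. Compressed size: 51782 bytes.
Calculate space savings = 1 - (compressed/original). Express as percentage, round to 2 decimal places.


ratio = compressed/original = 51782/59690 = 0.867515
savings = 1 - ratio = 1 - 0.867515 = 0.132485
as a percentage: 0.132485 * 100 = 13.25%

Space savings = 1 - 51782/59690 = 13.25%


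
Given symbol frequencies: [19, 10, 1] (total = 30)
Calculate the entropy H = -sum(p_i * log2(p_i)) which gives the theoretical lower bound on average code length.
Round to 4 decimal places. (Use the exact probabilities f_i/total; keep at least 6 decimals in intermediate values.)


Per-symbol terms -p_i * log2(p_i) with p_i = f_i/30:
  p = 19/30 = 0.633333: log2(p) = -0.658963, -p*log2(p) = 0.417343
  p = 10/30 = 0.333333: log2(p) = -1.584963, -p*log2(p) = 0.528321
  p = 1/30 = 0.033333: log2(p) = -4.906891, -p*log2(p) = 0.163563
H = 0.417343 + 0.528321 + 0.163563 = 1.109227

H = 1.1092 bits/symbol


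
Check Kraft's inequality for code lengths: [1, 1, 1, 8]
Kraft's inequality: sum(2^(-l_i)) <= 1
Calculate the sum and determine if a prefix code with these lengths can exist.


Sum = 2^(-1) + 2^(-1) + 2^(-1) + 2^(-8)
    = 0.5 + 0.5 + 0.5 + 0.00390625
    = 385/256 = 1.50390625
Since 1.50390625 > 1, Kraft's inequality is NOT satisfied.
A prefix code with these lengths CANNOT exist.

Kraft sum = 1.50390625. Not satisfied.


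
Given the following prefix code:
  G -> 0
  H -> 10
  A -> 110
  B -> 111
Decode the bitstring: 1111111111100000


Decoding step by step:
Bits 111 -> B
Bits 111 -> B
Bits 111 -> B
Bits 110 -> A
Bits 0 -> G
Bits 0 -> G
Bits 0 -> G
Bits 0 -> G


Decoded message: BBBAGGGG


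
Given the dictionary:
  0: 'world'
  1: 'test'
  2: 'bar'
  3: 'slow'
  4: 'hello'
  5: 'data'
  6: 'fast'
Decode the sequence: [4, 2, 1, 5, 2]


Look up each index in the dictionary:
  4 -> 'hello'
  2 -> 'bar'
  1 -> 'test'
  5 -> 'data'
  2 -> 'bar'

Decoded: "hello bar test data bar"


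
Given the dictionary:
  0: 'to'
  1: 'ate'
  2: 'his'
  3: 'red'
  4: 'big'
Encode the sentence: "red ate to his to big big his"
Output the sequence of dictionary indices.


Look up each word in the dictionary:
  'red' -> 3
  'ate' -> 1
  'to' -> 0
  'his' -> 2
  'to' -> 0
  'big' -> 4
  'big' -> 4
  'his' -> 2

Encoded: [3, 1, 0, 2, 0, 4, 4, 2]


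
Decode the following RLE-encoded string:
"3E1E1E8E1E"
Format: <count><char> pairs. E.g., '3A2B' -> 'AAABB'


Expanding each <count><char> pair:
  3E -> 'EEE'
  1E -> 'E'
  1E -> 'E'
  8E -> 'EEEEEEEE'
  1E -> 'E'

Decoded = EEEEEEEEEEEEEE


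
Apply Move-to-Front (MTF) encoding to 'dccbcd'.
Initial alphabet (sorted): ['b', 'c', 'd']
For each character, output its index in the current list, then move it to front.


MTF encoding:
'd': index 2 in ['b', 'c', 'd'] -> ['d', 'b', 'c']
'c': index 2 in ['d', 'b', 'c'] -> ['c', 'd', 'b']
'c': index 0 in ['c', 'd', 'b'] -> ['c', 'd', 'b']
'b': index 2 in ['c', 'd', 'b'] -> ['b', 'c', 'd']
'c': index 1 in ['b', 'c', 'd'] -> ['c', 'b', 'd']
'd': index 2 in ['c', 'b', 'd'] -> ['d', 'c', 'b']


Output: [2, 2, 0, 2, 1, 2]


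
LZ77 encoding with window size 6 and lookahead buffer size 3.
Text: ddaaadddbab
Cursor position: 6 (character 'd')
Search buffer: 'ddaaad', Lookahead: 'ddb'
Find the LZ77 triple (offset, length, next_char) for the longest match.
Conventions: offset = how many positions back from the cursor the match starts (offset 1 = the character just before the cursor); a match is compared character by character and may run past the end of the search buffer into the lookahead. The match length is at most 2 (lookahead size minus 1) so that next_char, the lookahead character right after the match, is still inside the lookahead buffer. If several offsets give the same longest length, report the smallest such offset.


Try each offset into the search buffer:
  offset=1 (pos 5, char 'd'): match length 2
  offset=2 (pos 4, char 'a'): match length 0
  offset=3 (pos 3, char 'a'): match length 0
  offset=4 (pos 2, char 'a'): match length 0
  offset=5 (pos 1, char 'd'): match length 1
  offset=6 (pos 0, char 'd'): match length 2
Longest match has length 2, found at offsets 1, 6; take the smallest, offset 1.
next_char = character at position 6 + 2 = 8 -> 'b'

Best match: offset=1, length=2 (matching 'dd' starting at position 5)
LZ77 triple: (1, 2, 'b')


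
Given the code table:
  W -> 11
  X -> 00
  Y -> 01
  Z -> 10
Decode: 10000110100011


Decoding:
10 -> Z
00 -> X
01 -> Y
10 -> Z
10 -> Z
00 -> X
11 -> W


Result: ZXYZZXW


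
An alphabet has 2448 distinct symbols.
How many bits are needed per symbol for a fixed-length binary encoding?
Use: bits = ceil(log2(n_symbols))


log2(2448) = 11.2574
Bracket: 2^11 = 2048 < 2448 <= 2^12 = 4096
So ceil(log2(2448)) = 12

bits = ceil(log2(2448)) = ceil(11.2574) = 12 bits


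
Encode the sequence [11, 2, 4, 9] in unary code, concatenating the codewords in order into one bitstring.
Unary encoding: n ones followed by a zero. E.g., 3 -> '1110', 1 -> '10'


Encode each number as n ones followed by a terminating 0:
  11 -> 111111111110 (12 bits)
  2 -> 110 (3 bits)
  4 -> 11110 (5 bits)
  9 -> 1111111110 (10 bits)
Total length = 12 + 3 + 5 + 10 = 30 bits.

Unary([11, 2, 4, 9]) = 111111111110110111101111111110 (30 bits)


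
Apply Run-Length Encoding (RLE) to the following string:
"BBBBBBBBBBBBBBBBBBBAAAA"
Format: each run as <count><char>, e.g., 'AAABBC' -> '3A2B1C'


Scanning runs left to right:
  i=0: run of 'B' x 19 -> '19B'
  i=19: run of 'A' x 4 -> '4A'

RLE = 19B4A


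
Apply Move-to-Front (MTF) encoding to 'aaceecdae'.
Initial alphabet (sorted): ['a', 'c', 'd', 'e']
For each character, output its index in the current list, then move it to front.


MTF encoding:
'a': index 0 in ['a', 'c', 'd', 'e'] -> ['a', 'c', 'd', 'e']
'a': index 0 in ['a', 'c', 'd', 'e'] -> ['a', 'c', 'd', 'e']
'c': index 1 in ['a', 'c', 'd', 'e'] -> ['c', 'a', 'd', 'e']
'e': index 3 in ['c', 'a', 'd', 'e'] -> ['e', 'c', 'a', 'd']
'e': index 0 in ['e', 'c', 'a', 'd'] -> ['e', 'c', 'a', 'd']
'c': index 1 in ['e', 'c', 'a', 'd'] -> ['c', 'e', 'a', 'd']
'd': index 3 in ['c', 'e', 'a', 'd'] -> ['d', 'c', 'e', 'a']
'a': index 3 in ['d', 'c', 'e', 'a'] -> ['a', 'd', 'c', 'e']
'e': index 3 in ['a', 'd', 'c', 'e'] -> ['e', 'a', 'd', 'c']


Output: [0, 0, 1, 3, 0, 1, 3, 3, 3]


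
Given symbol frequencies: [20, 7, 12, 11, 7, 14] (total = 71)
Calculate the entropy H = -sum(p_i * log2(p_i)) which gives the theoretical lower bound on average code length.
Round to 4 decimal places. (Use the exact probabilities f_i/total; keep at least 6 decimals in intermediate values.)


Per-symbol terms -p_i * log2(p_i) with p_i = f_i/71:
  p = 20/71 = 0.281690: log2(p) = -1.827819, -p*log2(p) = 0.514879
  p = 7/71 = 0.098592: log2(p) = -3.342392, -p*log2(p) = 0.329532
  p = 12/71 = 0.169014: log2(p) = -2.564785, -p*log2(p) = 0.433485
  p = 11/71 = 0.154930: log2(p) = -2.690316, -p*log2(p) = 0.416809
  p = 7/71 = 0.098592: log2(p) = -3.342392, -p*log2(p) = 0.329532
  p = 14/71 = 0.197183: log2(p) = -2.342392, -p*log2(p) = 0.461880
H = 0.514879 + 0.329532 + 0.433485 + 0.416809 + 0.329532 + 0.461880 = 2.486117

H = 2.4861 bits/symbol


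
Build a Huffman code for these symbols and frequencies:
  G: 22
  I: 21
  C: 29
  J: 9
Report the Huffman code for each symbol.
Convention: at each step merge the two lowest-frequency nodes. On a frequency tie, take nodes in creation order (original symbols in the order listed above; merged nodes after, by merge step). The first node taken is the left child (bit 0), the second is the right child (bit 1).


Huffman tree construction:
Step 1: Merge J(9) + I(21) = 30
Step 2: Merge G(22) + C(29) = 51
Step 3: Merge (J+I)(30) + (G+C)(51) = 81
Read each symbol's code off the tree from the root (left child = 0, right child = 1).

Codes:
  G: 10 (length 2)
  I: 01 (length 2)
  C: 11 (length 2)
  J: 00 (length 2)
Average code length: 162/81 = 2.0000 bits/symbol


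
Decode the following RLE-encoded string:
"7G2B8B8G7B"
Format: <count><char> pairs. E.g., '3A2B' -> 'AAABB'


Expanding each <count><char> pair:
  7G -> 'GGGGGGG'
  2B -> 'BB'
  8B -> 'BBBBBBBB'
  8G -> 'GGGGGGGG'
  7B -> 'BBBBBBB'

Decoded = GGGGGGGBBBBBBBBBBGGGGGGGGBBBBBBB


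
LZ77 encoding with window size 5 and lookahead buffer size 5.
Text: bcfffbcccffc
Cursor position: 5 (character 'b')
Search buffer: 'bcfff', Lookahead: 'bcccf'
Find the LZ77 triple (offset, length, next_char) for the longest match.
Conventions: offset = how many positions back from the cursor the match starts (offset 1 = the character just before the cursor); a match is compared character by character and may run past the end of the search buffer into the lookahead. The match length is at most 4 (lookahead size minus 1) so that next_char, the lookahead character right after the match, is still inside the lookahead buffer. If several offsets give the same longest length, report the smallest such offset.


Try each offset into the search buffer:
  offset=1 (pos 4, char 'f'): match length 0
  offset=2 (pos 3, char 'f'): match length 0
  offset=3 (pos 2, char 'f'): match length 0
  offset=4 (pos 1, char 'c'): match length 0
  offset=5 (pos 0, char 'b'): match length 2
Longest match has length 2 at offset 5.
next_char = character at position 5 + 2 = 7 -> 'c'

Best match: offset=5, length=2 (matching 'bc' starting at position 0)
LZ77 triple: (5, 2, 'c')


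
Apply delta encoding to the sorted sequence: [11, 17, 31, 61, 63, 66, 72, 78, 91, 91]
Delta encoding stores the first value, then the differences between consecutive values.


First value: 11
Deltas:
  17 - 11 = 6
  31 - 17 = 14
  61 - 31 = 30
  63 - 61 = 2
  66 - 63 = 3
  72 - 66 = 6
  78 - 72 = 6
  91 - 78 = 13
  91 - 91 = 0


Delta encoded: [11, 6, 14, 30, 2, 3, 6, 6, 13, 0]


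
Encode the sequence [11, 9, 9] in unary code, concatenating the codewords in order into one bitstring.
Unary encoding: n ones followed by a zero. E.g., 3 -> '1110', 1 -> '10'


Encode each number as n ones followed by a terminating 0:
  11 -> 111111111110 (12 bits)
  9 -> 1111111110 (10 bits)
  9 -> 1111111110 (10 bits)
Total length = 12 + 10 + 10 = 32 bits.

Unary([11, 9, 9]) = 11111111111011111111101111111110 (32 bits)


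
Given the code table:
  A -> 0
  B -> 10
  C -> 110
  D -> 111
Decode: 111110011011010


Decoding:
111 -> D
110 -> C
0 -> A
110 -> C
110 -> C
10 -> B


Result: DCACCB


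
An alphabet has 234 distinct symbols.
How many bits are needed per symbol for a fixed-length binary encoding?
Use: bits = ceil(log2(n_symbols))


log2(234) = 7.8704
Bracket: 2^7 = 128 < 234 <= 2^8 = 256
So ceil(log2(234)) = 8

bits = ceil(log2(234)) = ceil(7.8704) = 8 bits


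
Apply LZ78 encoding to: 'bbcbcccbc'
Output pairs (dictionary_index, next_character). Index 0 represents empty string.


LZ78 encoding steps:
Dictionary: {0: ''}
Step 1: w='' (idx 0), next='b' -> output (0, 'b'), add 'b' as idx 1
Step 2: w='b' (idx 1), next='c' -> output (1, 'c'), add 'bc' as idx 2
Step 3: w='bc' (idx 2), next='c' -> output (2, 'c'), add 'bcc' as idx 3
Step 4: w='' (idx 0), next='c' -> output (0, 'c'), add 'c' as idx 4
Step 5: w='bc' (idx 2), end of input -> output (2, '')


Encoded: [(0, 'b'), (1, 'c'), (2, 'c'), (0, 'c'), (2, '')]


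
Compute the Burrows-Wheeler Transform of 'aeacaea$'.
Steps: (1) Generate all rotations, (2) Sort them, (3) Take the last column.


Rotations (sorted):
  0: $aeacaea -> last char: a
  1: a$aeacae -> last char: e
  2: acaea$ae -> last char: e
  3: aea$aeac -> last char: c
  4: aeacaea$ -> last char: $
  5: caea$aea -> last char: a
  6: ea$aeaca -> last char: a
  7: eacaea$a -> last char: a


BWT = aeec$aaa


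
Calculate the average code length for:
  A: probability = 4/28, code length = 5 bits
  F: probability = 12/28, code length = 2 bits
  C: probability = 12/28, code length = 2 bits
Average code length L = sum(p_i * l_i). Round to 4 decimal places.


Weighted contributions p_i * l_i:
  A: (4/28) * 5 = 20/28
  F: (12/28) * 2 = 24/28
  C: (12/28) * 2 = 24/28
Sum = (20 + 24 + 24)/28 = 68/28

L = 68/28 = 2.4286 bits/symbol


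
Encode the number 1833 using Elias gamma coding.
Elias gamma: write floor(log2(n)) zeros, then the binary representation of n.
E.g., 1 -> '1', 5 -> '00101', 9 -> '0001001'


num_bits = floor(log2(1833)) + 1 = 11
leading_zeros = num_bits - 1 = 10
binary(1833) = 11100101001

Elias gamma(1833) = '0000000000' + '11100101001' = 000000000011100101001 (21 bits)


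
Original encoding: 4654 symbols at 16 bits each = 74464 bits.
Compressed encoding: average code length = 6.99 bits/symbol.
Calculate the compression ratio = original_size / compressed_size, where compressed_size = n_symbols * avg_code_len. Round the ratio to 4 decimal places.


original_size = n_symbols * orig_bits = 4654 * 16 = 74464 bits
compressed_size = n_symbols * avg_code_len = 4654 * 6.99 = 32531.46 bits
ratio = original_size / compressed_size = 74464 / 32531.46 = 2.289

Compression ratio = 2.289


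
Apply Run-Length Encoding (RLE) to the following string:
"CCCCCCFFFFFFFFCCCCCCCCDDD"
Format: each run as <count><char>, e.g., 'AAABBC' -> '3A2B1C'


Scanning runs left to right:
  i=0: run of 'C' x 6 -> '6C'
  i=6: run of 'F' x 8 -> '8F'
  i=14: run of 'C' x 8 -> '8C'
  i=22: run of 'D' x 3 -> '3D'

RLE = 6C8F8C3D


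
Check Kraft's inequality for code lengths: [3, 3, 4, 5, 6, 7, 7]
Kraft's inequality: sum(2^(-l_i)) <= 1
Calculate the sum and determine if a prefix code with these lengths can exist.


Sum = 2^(-3) + 2^(-3) + 2^(-4) + 2^(-5) + 2^(-6) + 2^(-7) + 2^(-7)
    = 0.125 + 0.125 + 0.0625 + 0.03125 + 0.015625 + 0.0078125 + 0.0078125
    = 48/128 = 0.375
Since 0.375 <= 1, Kraft's inequality IS satisfied.
A prefix code with these lengths CAN exist.

Kraft sum = 0.375. Satisfied.


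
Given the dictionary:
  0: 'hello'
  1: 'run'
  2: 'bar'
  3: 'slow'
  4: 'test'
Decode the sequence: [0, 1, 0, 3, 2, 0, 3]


Look up each index in the dictionary:
  0 -> 'hello'
  1 -> 'run'
  0 -> 'hello'
  3 -> 'slow'
  2 -> 'bar'
  0 -> 'hello'
  3 -> 'slow'

Decoded: "hello run hello slow bar hello slow"


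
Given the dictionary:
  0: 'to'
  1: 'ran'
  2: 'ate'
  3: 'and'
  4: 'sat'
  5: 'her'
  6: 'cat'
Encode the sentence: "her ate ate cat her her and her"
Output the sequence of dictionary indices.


Look up each word in the dictionary:
  'her' -> 5
  'ate' -> 2
  'ate' -> 2
  'cat' -> 6
  'her' -> 5
  'her' -> 5
  'and' -> 3
  'her' -> 5

Encoded: [5, 2, 2, 6, 5, 5, 3, 5]


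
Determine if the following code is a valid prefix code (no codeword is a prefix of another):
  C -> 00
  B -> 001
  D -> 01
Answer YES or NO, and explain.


Checking each pair (does one codeword prefix another?):
  C='00' vs B='001': prefix -- VIOLATION

NO -- this is NOT a valid prefix code. C (00) is a prefix of B (001).


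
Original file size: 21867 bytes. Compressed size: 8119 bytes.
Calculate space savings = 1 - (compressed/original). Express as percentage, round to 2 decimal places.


ratio = compressed/original = 8119/21867 = 0.37129
savings = 1 - ratio = 1 - 0.37129 = 0.62871
as a percentage: 0.62871 * 100 = 62.87%

Space savings = 1 - 8119/21867 = 62.87%


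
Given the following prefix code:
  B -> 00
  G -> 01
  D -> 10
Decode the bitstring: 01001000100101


Decoding step by step:
Bits 01 -> G
Bits 00 -> B
Bits 10 -> D
Bits 00 -> B
Bits 10 -> D
Bits 01 -> G
Bits 01 -> G


Decoded message: GBDBDGG


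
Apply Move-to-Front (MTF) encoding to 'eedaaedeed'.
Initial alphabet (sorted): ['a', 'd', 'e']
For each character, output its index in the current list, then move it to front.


MTF encoding:
'e': index 2 in ['a', 'd', 'e'] -> ['e', 'a', 'd']
'e': index 0 in ['e', 'a', 'd'] -> ['e', 'a', 'd']
'd': index 2 in ['e', 'a', 'd'] -> ['d', 'e', 'a']
'a': index 2 in ['d', 'e', 'a'] -> ['a', 'd', 'e']
'a': index 0 in ['a', 'd', 'e'] -> ['a', 'd', 'e']
'e': index 2 in ['a', 'd', 'e'] -> ['e', 'a', 'd']
'd': index 2 in ['e', 'a', 'd'] -> ['d', 'e', 'a']
'e': index 1 in ['d', 'e', 'a'] -> ['e', 'd', 'a']
'e': index 0 in ['e', 'd', 'a'] -> ['e', 'd', 'a']
'd': index 1 in ['e', 'd', 'a'] -> ['d', 'e', 'a']


Output: [2, 0, 2, 2, 0, 2, 2, 1, 0, 1]


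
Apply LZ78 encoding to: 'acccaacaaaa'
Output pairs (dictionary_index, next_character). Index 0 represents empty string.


LZ78 encoding steps:
Dictionary: {0: ''}
Step 1: w='' (idx 0), next='a' -> output (0, 'a'), add 'a' as idx 1
Step 2: w='' (idx 0), next='c' -> output (0, 'c'), add 'c' as idx 2
Step 3: w='c' (idx 2), next='c' -> output (2, 'c'), add 'cc' as idx 3
Step 4: w='a' (idx 1), next='a' -> output (1, 'a'), add 'aa' as idx 4
Step 5: w='c' (idx 2), next='a' -> output (2, 'a'), add 'ca' as idx 5
Step 6: w='aa' (idx 4), next='a' -> output (4, 'a'), add 'aaa' as idx 6


Encoded: [(0, 'a'), (0, 'c'), (2, 'c'), (1, 'a'), (2, 'a'), (4, 'a')]


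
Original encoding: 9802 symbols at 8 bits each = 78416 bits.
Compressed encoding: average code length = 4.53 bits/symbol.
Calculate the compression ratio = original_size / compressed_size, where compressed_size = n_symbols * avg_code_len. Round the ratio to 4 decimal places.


original_size = n_symbols * orig_bits = 9802 * 8 = 78416 bits
compressed_size = n_symbols * avg_code_len = 9802 * 4.53 = 44403.06 bits
ratio = original_size / compressed_size = 78416 / 44403.06 = 1.766

Compression ratio = 1.766


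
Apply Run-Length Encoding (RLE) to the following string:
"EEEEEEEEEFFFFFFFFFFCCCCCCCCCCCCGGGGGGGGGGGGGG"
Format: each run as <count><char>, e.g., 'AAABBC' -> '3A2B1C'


Scanning runs left to right:
  i=0: run of 'E' x 9 -> '9E'
  i=9: run of 'F' x 10 -> '10F'
  i=19: run of 'C' x 12 -> '12C'
  i=31: run of 'G' x 14 -> '14G'

RLE = 9E10F12C14G


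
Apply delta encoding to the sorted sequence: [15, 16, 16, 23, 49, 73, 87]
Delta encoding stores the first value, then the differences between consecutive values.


First value: 15
Deltas:
  16 - 15 = 1
  16 - 16 = 0
  23 - 16 = 7
  49 - 23 = 26
  73 - 49 = 24
  87 - 73 = 14


Delta encoded: [15, 1, 0, 7, 26, 24, 14]


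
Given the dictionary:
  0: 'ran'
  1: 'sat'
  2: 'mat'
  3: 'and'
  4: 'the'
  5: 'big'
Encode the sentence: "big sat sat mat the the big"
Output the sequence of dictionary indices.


Look up each word in the dictionary:
  'big' -> 5
  'sat' -> 1
  'sat' -> 1
  'mat' -> 2
  'the' -> 4
  'the' -> 4
  'big' -> 5

Encoded: [5, 1, 1, 2, 4, 4, 5]


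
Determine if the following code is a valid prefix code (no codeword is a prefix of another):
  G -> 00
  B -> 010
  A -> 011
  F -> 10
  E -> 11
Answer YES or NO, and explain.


Checking each pair (does one codeword prefix another?):
  G='00' vs B='010': no prefix
  G='00' vs A='011': no prefix
  G='00' vs F='10': no prefix
  G='00' vs E='11': no prefix
  B='010' vs G='00': no prefix
  B='010' vs A='011': no prefix
  B='010' vs F='10': no prefix
  B='010' vs E='11': no prefix
  A='011' vs G='00': no prefix
  A='011' vs B='010': no prefix
  A='011' vs F='10': no prefix
  A='011' vs E='11': no prefix
  F='10' vs G='00': no prefix
  F='10' vs B='010': no prefix
  F='10' vs A='011': no prefix
  F='10' vs E='11': no prefix
  E='11' vs G='00': no prefix
  E='11' vs B='010': no prefix
  E='11' vs A='011': no prefix
  E='11' vs F='10': no prefix
No violation found over all pairs.

YES -- this is a valid prefix code. No codeword is a prefix of any other codeword.
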